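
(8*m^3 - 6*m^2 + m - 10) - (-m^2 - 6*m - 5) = 8*m^3 - 5*m^2 + 7*m - 5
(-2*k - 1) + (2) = 1 - 2*k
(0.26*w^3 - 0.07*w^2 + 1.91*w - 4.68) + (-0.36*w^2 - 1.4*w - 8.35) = 0.26*w^3 - 0.43*w^2 + 0.51*w - 13.03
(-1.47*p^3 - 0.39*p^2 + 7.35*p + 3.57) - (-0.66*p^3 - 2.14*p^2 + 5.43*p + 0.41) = -0.81*p^3 + 1.75*p^2 + 1.92*p + 3.16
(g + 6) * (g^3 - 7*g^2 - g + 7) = g^4 - g^3 - 43*g^2 + g + 42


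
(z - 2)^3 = z^3 - 6*z^2 + 12*z - 8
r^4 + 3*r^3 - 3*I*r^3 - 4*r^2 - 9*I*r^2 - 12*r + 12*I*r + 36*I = (r - 2)*(r + 2)*(r + 3)*(r - 3*I)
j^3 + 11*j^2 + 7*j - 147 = (j - 3)*(j + 7)^2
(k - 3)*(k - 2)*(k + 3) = k^3 - 2*k^2 - 9*k + 18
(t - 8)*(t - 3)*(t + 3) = t^3 - 8*t^2 - 9*t + 72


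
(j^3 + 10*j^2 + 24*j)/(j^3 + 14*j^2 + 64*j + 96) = j/(j + 4)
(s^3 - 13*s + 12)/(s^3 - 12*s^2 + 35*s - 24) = (s + 4)/(s - 8)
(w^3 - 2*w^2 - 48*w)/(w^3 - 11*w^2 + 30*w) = (w^2 - 2*w - 48)/(w^2 - 11*w + 30)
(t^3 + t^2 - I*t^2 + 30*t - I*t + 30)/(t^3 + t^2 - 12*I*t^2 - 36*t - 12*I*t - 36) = (t + 5*I)/(t - 6*I)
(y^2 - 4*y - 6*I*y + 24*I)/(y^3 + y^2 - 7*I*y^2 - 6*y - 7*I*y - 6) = (y - 4)/(y^2 + y*(1 - I) - I)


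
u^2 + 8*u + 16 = (u + 4)^2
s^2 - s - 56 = (s - 8)*(s + 7)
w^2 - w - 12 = (w - 4)*(w + 3)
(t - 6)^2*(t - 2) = t^3 - 14*t^2 + 60*t - 72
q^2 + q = q*(q + 1)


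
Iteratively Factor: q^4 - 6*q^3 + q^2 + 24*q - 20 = (q - 2)*(q^3 - 4*q^2 - 7*q + 10) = (q - 5)*(q - 2)*(q^2 + q - 2) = (q - 5)*(q - 2)*(q - 1)*(q + 2)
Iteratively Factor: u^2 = (u)*(u)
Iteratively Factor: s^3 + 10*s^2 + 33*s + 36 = (s + 4)*(s^2 + 6*s + 9) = (s + 3)*(s + 4)*(s + 3)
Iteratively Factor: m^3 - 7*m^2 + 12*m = (m - 4)*(m^2 - 3*m) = m*(m - 4)*(m - 3)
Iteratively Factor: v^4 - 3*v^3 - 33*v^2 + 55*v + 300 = (v - 5)*(v^3 + 2*v^2 - 23*v - 60) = (v - 5)*(v + 3)*(v^2 - v - 20) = (v - 5)^2*(v + 3)*(v + 4)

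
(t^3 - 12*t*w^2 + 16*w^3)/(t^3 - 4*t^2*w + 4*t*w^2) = (t + 4*w)/t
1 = 1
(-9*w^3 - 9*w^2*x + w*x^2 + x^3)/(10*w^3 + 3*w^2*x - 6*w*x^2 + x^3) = (-9*w^2 + x^2)/(10*w^2 - 7*w*x + x^2)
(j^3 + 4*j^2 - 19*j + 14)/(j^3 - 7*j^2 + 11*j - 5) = (j^2 + 5*j - 14)/(j^2 - 6*j + 5)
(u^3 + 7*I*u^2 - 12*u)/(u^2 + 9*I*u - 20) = u*(u + 3*I)/(u + 5*I)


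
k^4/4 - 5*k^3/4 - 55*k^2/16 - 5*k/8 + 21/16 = (k/4 + 1/4)*(k - 7)*(k - 1/2)*(k + 3/2)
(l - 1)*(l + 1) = l^2 - 1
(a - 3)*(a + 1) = a^2 - 2*a - 3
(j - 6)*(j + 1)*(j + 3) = j^3 - 2*j^2 - 21*j - 18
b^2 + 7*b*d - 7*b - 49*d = (b - 7)*(b + 7*d)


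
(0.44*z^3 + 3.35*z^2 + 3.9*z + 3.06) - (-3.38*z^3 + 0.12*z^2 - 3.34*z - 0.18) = 3.82*z^3 + 3.23*z^2 + 7.24*z + 3.24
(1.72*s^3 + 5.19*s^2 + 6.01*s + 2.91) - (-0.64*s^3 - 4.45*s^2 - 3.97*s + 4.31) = 2.36*s^3 + 9.64*s^2 + 9.98*s - 1.4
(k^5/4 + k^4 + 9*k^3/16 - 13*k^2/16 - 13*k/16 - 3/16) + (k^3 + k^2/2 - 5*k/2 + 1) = k^5/4 + k^4 + 25*k^3/16 - 5*k^2/16 - 53*k/16 + 13/16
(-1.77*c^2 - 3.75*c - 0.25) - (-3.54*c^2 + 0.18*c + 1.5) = 1.77*c^2 - 3.93*c - 1.75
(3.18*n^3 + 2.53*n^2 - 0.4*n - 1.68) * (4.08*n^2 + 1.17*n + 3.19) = 12.9744*n^5 + 14.043*n^4 + 11.4723*n^3 + 0.748299999999999*n^2 - 3.2416*n - 5.3592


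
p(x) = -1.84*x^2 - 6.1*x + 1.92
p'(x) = -3.68*x - 6.1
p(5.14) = -78.05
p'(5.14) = -25.02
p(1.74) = -14.26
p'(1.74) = -12.50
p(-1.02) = 6.23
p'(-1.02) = -2.35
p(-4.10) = -4.00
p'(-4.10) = 8.99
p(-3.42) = 1.26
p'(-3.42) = 6.49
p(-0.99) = 6.16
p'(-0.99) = -2.46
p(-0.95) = 6.05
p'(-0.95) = -2.60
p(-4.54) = -8.31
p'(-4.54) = 10.61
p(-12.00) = -189.84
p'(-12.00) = 38.06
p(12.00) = -336.24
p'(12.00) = -50.26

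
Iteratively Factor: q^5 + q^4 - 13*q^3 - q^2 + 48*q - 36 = (q - 2)*(q^4 + 3*q^3 - 7*q^2 - 15*q + 18) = (q - 2)*(q + 3)*(q^3 - 7*q + 6) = (q - 2)^2*(q + 3)*(q^2 + 2*q - 3) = (q - 2)^2*(q - 1)*(q + 3)*(q + 3)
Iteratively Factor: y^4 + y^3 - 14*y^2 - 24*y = (y + 2)*(y^3 - y^2 - 12*y) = (y - 4)*(y + 2)*(y^2 + 3*y) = (y - 4)*(y + 2)*(y + 3)*(y)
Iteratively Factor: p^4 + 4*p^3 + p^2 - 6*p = (p + 2)*(p^3 + 2*p^2 - 3*p) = (p - 1)*(p + 2)*(p^2 + 3*p) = p*(p - 1)*(p + 2)*(p + 3)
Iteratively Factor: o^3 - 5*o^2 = (o)*(o^2 - 5*o) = o^2*(o - 5)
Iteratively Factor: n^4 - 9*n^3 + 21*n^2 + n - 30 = (n - 5)*(n^3 - 4*n^2 + n + 6) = (n - 5)*(n - 2)*(n^2 - 2*n - 3) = (n - 5)*(n - 3)*(n - 2)*(n + 1)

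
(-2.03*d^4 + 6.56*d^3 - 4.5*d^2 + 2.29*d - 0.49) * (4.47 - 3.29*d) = 6.6787*d^5 - 30.6565*d^4 + 44.1282*d^3 - 27.6491*d^2 + 11.8484*d - 2.1903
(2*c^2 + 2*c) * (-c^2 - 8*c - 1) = -2*c^4 - 18*c^3 - 18*c^2 - 2*c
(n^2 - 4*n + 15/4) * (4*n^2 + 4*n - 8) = 4*n^4 - 12*n^3 - 9*n^2 + 47*n - 30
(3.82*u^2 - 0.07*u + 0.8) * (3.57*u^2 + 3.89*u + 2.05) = 13.6374*u^4 + 14.6099*u^3 + 10.4147*u^2 + 2.9685*u + 1.64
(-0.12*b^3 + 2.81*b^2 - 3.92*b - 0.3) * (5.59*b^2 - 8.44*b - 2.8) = -0.6708*b^5 + 16.7207*b^4 - 45.2932*b^3 + 23.5398*b^2 + 13.508*b + 0.84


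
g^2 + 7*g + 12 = (g + 3)*(g + 4)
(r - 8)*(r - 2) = r^2 - 10*r + 16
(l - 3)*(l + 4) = l^2 + l - 12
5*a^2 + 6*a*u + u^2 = (a + u)*(5*a + u)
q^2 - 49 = (q - 7)*(q + 7)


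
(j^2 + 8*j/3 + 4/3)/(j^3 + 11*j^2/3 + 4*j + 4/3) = 1/(j + 1)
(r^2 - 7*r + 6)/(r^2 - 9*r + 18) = (r - 1)/(r - 3)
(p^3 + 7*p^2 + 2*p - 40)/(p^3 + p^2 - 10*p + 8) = (p + 5)/(p - 1)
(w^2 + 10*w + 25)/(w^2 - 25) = (w + 5)/(w - 5)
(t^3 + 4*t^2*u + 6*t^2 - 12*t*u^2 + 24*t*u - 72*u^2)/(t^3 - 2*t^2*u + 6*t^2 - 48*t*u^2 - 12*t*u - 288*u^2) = (t - 2*u)/(t - 8*u)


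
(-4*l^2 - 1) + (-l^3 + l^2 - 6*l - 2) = -l^3 - 3*l^2 - 6*l - 3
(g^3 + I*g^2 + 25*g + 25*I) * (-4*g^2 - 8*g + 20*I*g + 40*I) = -4*g^5 - 8*g^4 + 16*I*g^4 - 120*g^3 + 32*I*g^3 - 240*g^2 + 400*I*g^2 - 500*g + 800*I*g - 1000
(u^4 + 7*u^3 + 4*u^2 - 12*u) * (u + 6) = u^5 + 13*u^4 + 46*u^3 + 12*u^2 - 72*u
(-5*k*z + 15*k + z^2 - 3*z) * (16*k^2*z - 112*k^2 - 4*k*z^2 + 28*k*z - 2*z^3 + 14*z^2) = -80*k^3*z^2 + 800*k^3*z - 1680*k^3 + 36*k^2*z^3 - 360*k^2*z^2 + 756*k^2*z + 6*k*z^4 - 60*k*z^3 + 126*k*z^2 - 2*z^5 + 20*z^4 - 42*z^3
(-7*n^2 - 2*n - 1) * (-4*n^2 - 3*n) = 28*n^4 + 29*n^3 + 10*n^2 + 3*n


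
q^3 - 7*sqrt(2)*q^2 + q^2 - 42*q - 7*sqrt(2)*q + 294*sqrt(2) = (q - 6)*(q + 7)*(q - 7*sqrt(2))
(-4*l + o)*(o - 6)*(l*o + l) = -4*l^2*o^2 + 20*l^2*o + 24*l^2 + l*o^3 - 5*l*o^2 - 6*l*o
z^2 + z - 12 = (z - 3)*(z + 4)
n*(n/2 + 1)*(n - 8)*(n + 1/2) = n^4/2 - 11*n^3/4 - 19*n^2/2 - 4*n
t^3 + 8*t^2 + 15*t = t*(t + 3)*(t + 5)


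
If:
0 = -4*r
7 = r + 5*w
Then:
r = 0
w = 7/5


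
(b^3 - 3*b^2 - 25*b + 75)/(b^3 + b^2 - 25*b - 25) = (b - 3)/(b + 1)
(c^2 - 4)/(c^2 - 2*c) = (c + 2)/c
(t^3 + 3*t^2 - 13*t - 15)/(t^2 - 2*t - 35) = (t^2 - 2*t - 3)/(t - 7)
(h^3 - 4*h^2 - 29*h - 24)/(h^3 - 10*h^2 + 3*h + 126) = (h^2 - 7*h - 8)/(h^2 - 13*h + 42)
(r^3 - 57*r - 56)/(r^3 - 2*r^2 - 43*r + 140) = (r^2 - 7*r - 8)/(r^2 - 9*r + 20)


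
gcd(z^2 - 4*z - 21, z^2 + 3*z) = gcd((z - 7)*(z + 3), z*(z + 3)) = z + 3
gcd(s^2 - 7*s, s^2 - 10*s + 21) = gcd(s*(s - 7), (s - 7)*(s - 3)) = s - 7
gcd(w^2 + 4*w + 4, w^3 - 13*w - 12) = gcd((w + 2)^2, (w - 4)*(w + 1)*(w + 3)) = 1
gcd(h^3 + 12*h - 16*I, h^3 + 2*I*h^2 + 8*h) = h^2 + 2*I*h + 8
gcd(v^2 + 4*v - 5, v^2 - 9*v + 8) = v - 1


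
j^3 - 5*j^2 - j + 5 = (j - 5)*(j - 1)*(j + 1)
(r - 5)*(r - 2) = r^2 - 7*r + 10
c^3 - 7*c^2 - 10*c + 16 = (c - 8)*(c - 1)*(c + 2)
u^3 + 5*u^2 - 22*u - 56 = (u - 4)*(u + 2)*(u + 7)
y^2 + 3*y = y*(y + 3)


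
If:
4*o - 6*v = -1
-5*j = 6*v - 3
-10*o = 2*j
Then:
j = 10/21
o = -2/21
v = 13/126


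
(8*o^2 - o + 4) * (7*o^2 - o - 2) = 56*o^4 - 15*o^3 + 13*o^2 - 2*o - 8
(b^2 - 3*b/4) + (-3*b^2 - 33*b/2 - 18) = -2*b^2 - 69*b/4 - 18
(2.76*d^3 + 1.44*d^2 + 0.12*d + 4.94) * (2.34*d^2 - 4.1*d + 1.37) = 6.4584*d^5 - 7.9464*d^4 - 1.842*d^3 + 13.0404*d^2 - 20.0896*d + 6.7678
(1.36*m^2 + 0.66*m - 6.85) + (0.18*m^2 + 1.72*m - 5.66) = 1.54*m^2 + 2.38*m - 12.51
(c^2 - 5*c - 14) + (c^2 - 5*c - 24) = 2*c^2 - 10*c - 38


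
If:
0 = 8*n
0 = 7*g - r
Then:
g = r/7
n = 0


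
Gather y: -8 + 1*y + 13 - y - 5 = 0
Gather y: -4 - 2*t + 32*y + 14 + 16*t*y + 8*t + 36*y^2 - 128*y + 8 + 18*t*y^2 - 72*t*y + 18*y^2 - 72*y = 6*t + y^2*(18*t + 54) + y*(-56*t - 168) + 18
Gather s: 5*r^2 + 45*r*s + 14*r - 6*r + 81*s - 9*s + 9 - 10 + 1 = 5*r^2 + 8*r + s*(45*r + 72)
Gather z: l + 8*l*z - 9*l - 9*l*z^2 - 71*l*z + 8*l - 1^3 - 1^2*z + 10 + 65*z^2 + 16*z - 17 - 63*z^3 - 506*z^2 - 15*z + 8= -63*l*z - 63*z^3 + z^2*(-9*l - 441)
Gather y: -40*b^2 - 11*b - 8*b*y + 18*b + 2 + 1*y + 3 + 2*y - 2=-40*b^2 + 7*b + y*(3 - 8*b) + 3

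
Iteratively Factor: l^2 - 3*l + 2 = (l - 2)*(l - 1)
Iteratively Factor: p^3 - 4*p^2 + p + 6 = (p - 3)*(p^2 - p - 2) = (p - 3)*(p + 1)*(p - 2)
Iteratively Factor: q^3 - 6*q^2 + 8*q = (q)*(q^2 - 6*q + 8) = q*(q - 2)*(q - 4)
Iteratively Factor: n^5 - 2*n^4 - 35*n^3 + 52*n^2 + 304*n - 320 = (n - 5)*(n^4 + 3*n^3 - 20*n^2 - 48*n + 64) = (n - 5)*(n + 4)*(n^3 - n^2 - 16*n + 16) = (n - 5)*(n + 4)^2*(n^2 - 5*n + 4) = (n - 5)*(n - 4)*(n + 4)^2*(n - 1)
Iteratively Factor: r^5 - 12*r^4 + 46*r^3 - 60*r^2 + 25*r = (r - 1)*(r^4 - 11*r^3 + 35*r^2 - 25*r) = (r - 5)*(r - 1)*(r^3 - 6*r^2 + 5*r) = (r - 5)*(r - 1)^2*(r^2 - 5*r) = r*(r - 5)*(r - 1)^2*(r - 5)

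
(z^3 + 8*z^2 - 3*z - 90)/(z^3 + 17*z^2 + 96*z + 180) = (z - 3)/(z + 6)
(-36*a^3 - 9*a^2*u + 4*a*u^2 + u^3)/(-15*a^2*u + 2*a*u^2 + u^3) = (12*a^2 + 7*a*u + u^2)/(u*(5*a + u))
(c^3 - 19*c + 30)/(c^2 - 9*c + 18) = (c^2 + 3*c - 10)/(c - 6)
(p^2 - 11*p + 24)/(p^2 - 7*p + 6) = (p^2 - 11*p + 24)/(p^2 - 7*p + 6)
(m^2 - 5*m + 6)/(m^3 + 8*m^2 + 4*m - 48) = (m - 3)/(m^2 + 10*m + 24)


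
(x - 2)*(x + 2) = x^2 - 4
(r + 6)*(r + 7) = r^2 + 13*r + 42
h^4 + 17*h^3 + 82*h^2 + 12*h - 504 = (h - 2)*(h + 6)^2*(h + 7)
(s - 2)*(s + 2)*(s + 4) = s^3 + 4*s^2 - 4*s - 16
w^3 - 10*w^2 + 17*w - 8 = (w - 8)*(w - 1)^2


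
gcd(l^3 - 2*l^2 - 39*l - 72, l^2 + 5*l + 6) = l + 3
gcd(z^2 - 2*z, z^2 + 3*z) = z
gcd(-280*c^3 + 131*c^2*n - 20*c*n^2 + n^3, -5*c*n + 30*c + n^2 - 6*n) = 5*c - n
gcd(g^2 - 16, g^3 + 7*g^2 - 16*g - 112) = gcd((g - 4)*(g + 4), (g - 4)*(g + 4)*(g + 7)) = g^2 - 16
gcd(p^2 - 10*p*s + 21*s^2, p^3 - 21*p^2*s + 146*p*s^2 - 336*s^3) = p - 7*s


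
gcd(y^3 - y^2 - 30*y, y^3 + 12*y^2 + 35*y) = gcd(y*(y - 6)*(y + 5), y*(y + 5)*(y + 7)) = y^2 + 5*y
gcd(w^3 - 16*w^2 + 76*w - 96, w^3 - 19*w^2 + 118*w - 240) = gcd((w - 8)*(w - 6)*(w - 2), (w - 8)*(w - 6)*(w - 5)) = w^2 - 14*w + 48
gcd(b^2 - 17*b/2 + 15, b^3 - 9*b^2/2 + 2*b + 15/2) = b - 5/2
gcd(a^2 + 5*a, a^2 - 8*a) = a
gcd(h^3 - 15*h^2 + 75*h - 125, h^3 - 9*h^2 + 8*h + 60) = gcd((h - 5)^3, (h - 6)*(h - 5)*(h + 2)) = h - 5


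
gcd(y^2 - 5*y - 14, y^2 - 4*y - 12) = y + 2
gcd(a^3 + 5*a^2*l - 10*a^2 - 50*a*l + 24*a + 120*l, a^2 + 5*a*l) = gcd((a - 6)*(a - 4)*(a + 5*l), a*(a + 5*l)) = a + 5*l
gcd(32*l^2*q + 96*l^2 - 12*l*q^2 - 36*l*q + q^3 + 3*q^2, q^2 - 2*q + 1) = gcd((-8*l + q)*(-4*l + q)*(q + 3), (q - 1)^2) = 1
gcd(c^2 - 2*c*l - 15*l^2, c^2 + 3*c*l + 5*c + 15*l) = c + 3*l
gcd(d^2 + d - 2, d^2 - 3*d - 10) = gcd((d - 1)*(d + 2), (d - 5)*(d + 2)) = d + 2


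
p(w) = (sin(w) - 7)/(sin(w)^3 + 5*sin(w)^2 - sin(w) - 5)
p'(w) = (sin(w) - 7)*(-3*sin(w)^2*cos(w) - 10*sin(w)*cos(w) + cos(w))/(sin(w)^3 + 5*sin(w)^2 - sin(w) - 5)^2 + cos(w)/(sin(w)^3 + 5*sin(w)^2 - sin(w) - 5) = (-2*sin(w)^3 + 16*sin(w)^2 + 70*sin(w) - 12)/((sin(w) + 5)^2*cos(w)^3)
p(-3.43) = 1.38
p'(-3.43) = -0.37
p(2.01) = 5.71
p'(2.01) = -23.49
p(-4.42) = 12.21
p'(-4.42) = -79.94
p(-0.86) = 4.30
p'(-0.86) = -11.00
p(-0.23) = 1.60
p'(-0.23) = -1.29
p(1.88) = 10.97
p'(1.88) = -67.58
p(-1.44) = 117.20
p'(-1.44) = -1787.59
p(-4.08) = 3.05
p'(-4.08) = -7.73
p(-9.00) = 1.95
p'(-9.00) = 2.39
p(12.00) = 2.37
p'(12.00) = -3.73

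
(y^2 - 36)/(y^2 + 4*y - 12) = (y - 6)/(y - 2)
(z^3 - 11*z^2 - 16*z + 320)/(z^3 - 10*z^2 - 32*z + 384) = (z + 5)/(z + 6)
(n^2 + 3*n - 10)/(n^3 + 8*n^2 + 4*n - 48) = (n + 5)/(n^2 + 10*n + 24)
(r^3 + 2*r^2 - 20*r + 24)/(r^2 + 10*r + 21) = (r^3 + 2*r^2 - 20*r + 24)/(r^2 + 10*r + 21)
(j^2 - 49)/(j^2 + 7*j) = (j - 7)/j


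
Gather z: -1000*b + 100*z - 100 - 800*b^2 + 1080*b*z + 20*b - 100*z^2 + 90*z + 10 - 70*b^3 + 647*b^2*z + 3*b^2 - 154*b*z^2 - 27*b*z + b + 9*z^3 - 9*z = -70*b^3 - 797*b^2 - 979*b + 9*z^3 + z^2*(-154*b - 100) + z*(647*b^2 + 1053*b + 181) - 90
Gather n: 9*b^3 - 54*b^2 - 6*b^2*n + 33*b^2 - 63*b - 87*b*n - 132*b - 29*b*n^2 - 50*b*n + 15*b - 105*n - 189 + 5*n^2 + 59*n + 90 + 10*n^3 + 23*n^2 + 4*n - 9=9*b^3 - 21*b^2 - 180*b + 10*n^3 + n^2*(28 - 29*b) + n*(-6*b^2 - 137*b - 42) - 108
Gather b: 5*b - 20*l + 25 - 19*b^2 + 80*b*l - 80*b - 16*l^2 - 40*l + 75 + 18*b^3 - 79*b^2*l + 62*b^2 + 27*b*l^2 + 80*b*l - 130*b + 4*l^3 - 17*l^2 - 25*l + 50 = 18*b^3 + b^2*(43 - 79*l) + b*(27*l^2 + 160*l - 205) + 4*l^3 - 33*l^2 - 85*l + 150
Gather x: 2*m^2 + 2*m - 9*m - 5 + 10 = 2*m^2 - 7*m + 5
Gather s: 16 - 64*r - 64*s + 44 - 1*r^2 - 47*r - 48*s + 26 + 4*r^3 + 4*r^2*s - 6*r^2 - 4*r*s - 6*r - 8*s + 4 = 4*r^3 - 7*r^2 - 117*r + s*(4*r^2 - 4*r - 120) + 90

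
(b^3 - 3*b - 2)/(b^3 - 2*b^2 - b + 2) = (b + 1)/(b - 1)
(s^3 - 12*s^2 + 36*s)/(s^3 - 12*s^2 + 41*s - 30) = s*(s - 6)/(s^2 - 6*s + 5)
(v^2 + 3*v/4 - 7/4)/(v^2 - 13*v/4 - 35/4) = (v - 1)/(v - 5)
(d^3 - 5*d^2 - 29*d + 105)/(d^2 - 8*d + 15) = (d^2 - 2*d - 35)/(d - 5)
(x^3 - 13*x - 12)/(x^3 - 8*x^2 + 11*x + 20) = (x + 3)/(x - 5)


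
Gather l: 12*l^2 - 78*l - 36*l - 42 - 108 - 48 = 12*l^2 - 114*l - 198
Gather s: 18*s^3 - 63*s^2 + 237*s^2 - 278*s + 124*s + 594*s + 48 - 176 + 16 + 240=18*s^3 + 174*s^2 + 440*s + 128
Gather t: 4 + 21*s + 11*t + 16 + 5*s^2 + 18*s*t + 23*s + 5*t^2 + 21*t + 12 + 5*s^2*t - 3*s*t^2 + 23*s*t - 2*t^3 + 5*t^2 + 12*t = 5*s^2 + 44*s - 2*t^3 + t^2*(10 - 3*s) + t*(5*s^2 + 41*s + 44) + 32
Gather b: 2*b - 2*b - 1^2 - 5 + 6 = 0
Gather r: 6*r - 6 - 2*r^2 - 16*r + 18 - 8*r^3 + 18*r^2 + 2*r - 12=-8*r^3 + 16*r^2 - 8*r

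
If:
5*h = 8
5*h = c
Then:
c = 8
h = 8/5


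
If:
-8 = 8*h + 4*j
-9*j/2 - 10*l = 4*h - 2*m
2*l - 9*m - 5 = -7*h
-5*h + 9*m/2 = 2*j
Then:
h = -100/137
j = -74/137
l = 89/274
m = -144/137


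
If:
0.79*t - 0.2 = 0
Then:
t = 0.25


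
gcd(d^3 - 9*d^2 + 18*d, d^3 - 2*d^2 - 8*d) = d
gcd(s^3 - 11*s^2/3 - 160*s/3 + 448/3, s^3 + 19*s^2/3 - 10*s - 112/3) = s^2 + 13*s/3 - 56/3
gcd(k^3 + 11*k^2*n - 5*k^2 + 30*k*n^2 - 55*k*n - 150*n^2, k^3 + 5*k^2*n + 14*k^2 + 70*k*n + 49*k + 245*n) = k + 5*n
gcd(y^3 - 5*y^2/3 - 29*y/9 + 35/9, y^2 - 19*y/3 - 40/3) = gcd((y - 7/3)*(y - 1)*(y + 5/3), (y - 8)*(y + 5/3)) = y + 5/3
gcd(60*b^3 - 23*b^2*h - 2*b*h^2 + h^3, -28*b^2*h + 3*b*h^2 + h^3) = 4*b - h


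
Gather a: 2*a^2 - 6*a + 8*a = 2*a^2 + 2*a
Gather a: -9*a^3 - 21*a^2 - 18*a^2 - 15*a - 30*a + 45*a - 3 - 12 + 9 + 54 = -9*a^3 - 39*a^2 + 48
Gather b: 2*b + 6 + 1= 2*b + 7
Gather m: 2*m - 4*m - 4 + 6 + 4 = 6 - 2*m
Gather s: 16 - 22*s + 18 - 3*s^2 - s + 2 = -3*s^2 - 23*s + 36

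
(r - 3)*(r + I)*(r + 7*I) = r^3 - 3*r^2 + 8*I*r^2 - 7*r - 24*I*r + 21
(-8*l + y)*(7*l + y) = -56*l^2 - l*y + y^2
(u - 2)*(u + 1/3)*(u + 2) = u^3 + u^2/3 - 4*u - 4/3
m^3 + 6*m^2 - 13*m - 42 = (m - 3)*(m + 2)*(m + 7)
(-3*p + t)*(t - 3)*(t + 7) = -3*p*t^2 - 12*p*t + 63*p + t^3 + 4*t^2 - 21*t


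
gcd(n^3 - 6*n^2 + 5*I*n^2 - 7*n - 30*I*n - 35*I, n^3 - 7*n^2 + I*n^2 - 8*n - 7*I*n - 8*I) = n + 1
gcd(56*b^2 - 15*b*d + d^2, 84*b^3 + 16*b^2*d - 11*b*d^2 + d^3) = 7*b - d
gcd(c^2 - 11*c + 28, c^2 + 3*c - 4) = 1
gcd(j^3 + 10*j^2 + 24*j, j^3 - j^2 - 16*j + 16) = j + 4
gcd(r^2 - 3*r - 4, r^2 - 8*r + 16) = r - 4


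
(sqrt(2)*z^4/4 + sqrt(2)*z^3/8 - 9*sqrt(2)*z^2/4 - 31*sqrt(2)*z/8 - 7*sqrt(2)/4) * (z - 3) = sqrt(2)*z^5/4 - 5*sqrt(2)*z^4/8 - 21*sqrt(2)*z^3/8 + 23*sqrt(2)*z^2/8 + 79*sqrt(2)*z/8 + 21*sqrt(2)/4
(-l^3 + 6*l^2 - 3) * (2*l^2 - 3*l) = -2*l^5 + 15*l^4 - 18*l^3 - 6*l^2 + 9*l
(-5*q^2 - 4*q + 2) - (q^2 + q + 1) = -6*q^2 - 5*q + 1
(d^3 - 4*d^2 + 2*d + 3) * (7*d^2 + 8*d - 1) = 7*d^5 - 20*d^4 - 19*d^3 + 41*d^2 + 22*d - 3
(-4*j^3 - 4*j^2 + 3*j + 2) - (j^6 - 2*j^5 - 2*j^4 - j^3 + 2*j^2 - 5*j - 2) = -j^6 + 2*j^5 + 2*j^4 - 3*j^3 - 6*j^2 + 8*j + 4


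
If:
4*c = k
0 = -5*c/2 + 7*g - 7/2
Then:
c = k/4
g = 5*k/56 + 1/2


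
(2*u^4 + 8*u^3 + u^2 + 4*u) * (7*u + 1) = 14*u^5 + 58*u^4 + 15*u^3 + 29*u^2 + 4*u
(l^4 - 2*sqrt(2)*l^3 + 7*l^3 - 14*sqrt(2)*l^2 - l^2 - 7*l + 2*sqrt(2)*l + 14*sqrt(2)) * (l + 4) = l^5 - 2*sqrt(2)*l^4 + 11*l^4 - 22*sqrt(2)*l^3 + 27*l^3 - 54*sqrt(2)*l^2 - 11*l^2 - 28*l + 22*sqrt(2)*l + 56*sqrt(2)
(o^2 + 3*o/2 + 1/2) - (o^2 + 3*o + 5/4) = -3*o/2 - 3/4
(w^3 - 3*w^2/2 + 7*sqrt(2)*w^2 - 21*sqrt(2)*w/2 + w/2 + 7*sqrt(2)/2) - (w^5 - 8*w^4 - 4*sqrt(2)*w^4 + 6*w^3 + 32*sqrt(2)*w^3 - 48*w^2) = -w^5 + 4*sqrt(2)*w^4 + 8*w^4 - 32*sqrt(2)*w^3 - 5*w^3 + 7*sqrt(2)*w^2 + 93*w^2/2 - 21*sqrt(2)*w/2 + w/2 + 7*sqrt(2)/2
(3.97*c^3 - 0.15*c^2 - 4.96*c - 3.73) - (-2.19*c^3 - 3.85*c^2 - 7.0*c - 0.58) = 6.16*c^3 + 3.7*c^2 + 2.04*c - 3.15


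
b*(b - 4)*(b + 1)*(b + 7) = b^4 + 4*b^3 - 25*b^2 - 28*b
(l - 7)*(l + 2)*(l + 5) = l^3 - 39*l - 70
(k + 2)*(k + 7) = k^2 + 9*k + 14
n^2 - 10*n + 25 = (n - 5)^2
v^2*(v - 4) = v^3 - 4*v^2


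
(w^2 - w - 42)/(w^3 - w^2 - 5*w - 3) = (-w^2 + w + 42)/(-w^3 + w^2 + 5*w + 3)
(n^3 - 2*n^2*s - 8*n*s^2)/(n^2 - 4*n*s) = n + 2*s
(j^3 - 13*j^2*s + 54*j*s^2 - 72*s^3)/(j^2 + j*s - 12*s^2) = (j^2 - 10*j*s + 24*s^2)/(j + 4*s)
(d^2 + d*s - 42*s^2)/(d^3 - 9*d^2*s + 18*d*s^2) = (-d - 7*s)/(d*(-d + 3*s))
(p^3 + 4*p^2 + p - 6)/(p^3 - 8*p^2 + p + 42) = (p^2 + 2*p - 3)/(p^2 - 10*p + 21)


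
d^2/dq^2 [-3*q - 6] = 0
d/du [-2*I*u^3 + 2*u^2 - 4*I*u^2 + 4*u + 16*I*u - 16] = -6*I*u^2 + u*(4 - 8*I) + 4 + 16*I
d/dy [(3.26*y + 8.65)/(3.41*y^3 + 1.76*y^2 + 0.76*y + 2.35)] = (-22.2332*y^3 - 94.2271*y^2 - 30.448*y + 1.087)/(11.6281*y^6 + 12.0032*y^5 + 8.2808*y^4 + 18.7022*y^3 + 8.8496*y^2 + 3.572*y + 5.5225)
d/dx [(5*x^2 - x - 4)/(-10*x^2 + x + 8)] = (-5*x^2 - 4)/(100*x^4 - 20*x^3 - 159*x^2 + 16*x + 64)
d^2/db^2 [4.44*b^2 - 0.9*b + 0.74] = 8.88000000000000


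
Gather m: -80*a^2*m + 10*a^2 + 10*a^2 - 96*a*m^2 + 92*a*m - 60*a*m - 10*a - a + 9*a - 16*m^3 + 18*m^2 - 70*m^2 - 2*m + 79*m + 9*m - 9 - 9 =20*a^2 - 2*a - 16*m^3 + m^2*(-96*a - 52) + m*(-80*a^2 + 32*a + 86) - 18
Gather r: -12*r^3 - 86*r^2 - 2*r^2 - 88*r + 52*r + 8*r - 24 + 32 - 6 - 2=-12*r^3 - 88*r^2 - 28*r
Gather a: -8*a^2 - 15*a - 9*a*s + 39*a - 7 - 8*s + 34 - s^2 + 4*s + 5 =-8*a^2 + a*(24 - 9*s) - s^2 - 4*s + 32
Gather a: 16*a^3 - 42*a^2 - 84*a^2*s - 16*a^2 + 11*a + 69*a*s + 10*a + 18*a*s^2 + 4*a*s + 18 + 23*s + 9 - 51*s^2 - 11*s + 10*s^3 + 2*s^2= 16*a^3 + a^2*(-84*s - 58) + a*(18*s^2 + 73*s + 21) + 10*s^3 - 49*s^2 + 12*s + 27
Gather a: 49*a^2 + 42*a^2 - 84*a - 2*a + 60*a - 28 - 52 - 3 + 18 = 91*a^2 - 26*a - 65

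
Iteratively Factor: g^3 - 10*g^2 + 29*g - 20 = (g - 4)*(g^2 - 6*g + 5) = (g - 4)*(g - 1)*(g - 5)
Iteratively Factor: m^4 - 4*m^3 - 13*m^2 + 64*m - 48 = (m + 4)*(m^3 - 8*m^2 + 19*m - 12) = (m - 1)*(m + 4)*(m^2 - 7*m + 12) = (m - 3)*(m - 1)*(m + 4)*(m - 4)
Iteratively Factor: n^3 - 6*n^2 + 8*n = (n - 4)*(n^2 - 2*n) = (n - 4)*(n - 2)*(n)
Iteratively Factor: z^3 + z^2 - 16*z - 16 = (z + 1)*(z^2 - 16) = (z + 1)*(z + 4)*(z - 4)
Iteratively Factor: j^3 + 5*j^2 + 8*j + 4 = (j + 2)*(j^2 + 3*j + 2) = (j + 1)*(j + 2)*(j + 2)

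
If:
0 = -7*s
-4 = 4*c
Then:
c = -1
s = 0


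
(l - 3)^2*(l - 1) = l^3 - 7*l^2 + 15*l - 9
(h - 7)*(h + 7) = h^2 - 49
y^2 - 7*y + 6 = (y - 6)*(y - 1)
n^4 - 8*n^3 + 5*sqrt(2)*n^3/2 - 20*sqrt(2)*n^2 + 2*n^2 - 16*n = n*(n - 8)*(n + sqrt(2)/2)*(n + 2*sqrt(2))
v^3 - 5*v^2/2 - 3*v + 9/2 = (v - 3)*(v - 1)*(v + 3/2)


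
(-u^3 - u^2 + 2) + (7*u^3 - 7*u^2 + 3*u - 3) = 6*u^3 - 8*u^2 + 3*u - 1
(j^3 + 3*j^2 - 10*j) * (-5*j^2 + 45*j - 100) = -5*j^5 + 30*j^4 + 85*j^3 - 750*j^2 + 1000*j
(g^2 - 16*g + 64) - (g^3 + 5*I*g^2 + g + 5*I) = -g^3 + g^2 - 5*I*g^2 - 17*g + 64 - 5*I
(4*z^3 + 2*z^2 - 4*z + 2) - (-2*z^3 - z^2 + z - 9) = 6*z^3 + 3*z^2 - 5*z + 11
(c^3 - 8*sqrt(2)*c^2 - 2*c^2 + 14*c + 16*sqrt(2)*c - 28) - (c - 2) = c^3 - 8*sqrt(2)*c^2 - 2*c^2 + 13*c + 16*sqrt(2)*c - 26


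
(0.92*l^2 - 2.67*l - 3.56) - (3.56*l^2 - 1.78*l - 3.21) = -2.64*l^2 - 0.89*l - 0.35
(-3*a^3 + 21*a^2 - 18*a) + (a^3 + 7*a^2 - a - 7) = -2*a^3 + 28*a^2 - 19*a - 7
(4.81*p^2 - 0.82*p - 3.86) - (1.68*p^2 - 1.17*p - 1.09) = 3.13*p^2 + 0.35*p - 2.77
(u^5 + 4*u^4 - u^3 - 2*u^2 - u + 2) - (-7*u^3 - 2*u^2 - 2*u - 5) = u^5 + 4*u^4 + 6*u^3 + u + 7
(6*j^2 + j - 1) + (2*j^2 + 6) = 8*j^2 + j + 5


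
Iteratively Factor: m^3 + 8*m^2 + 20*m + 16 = (m + 2)*(m^2 + 6*m + 8) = (m + 2)^2*(m + 4)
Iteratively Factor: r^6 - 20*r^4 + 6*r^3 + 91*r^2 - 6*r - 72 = (r + 4)*(r^5 - 4*r^4 - 4*r^3 + 22*r^2 + 3*r - 18) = (r - 3)*(r + 4)*(r^4 - r^3 - 7*r^2 + r + 6) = (r - 3)^2*(r + 4)*(r^3 + 2*r^2 - r - 2) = (r - 3)^2*(r - 1)*(r + 4)*(r^2 + 3*r + 2) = (r - 3)^2*(r - 1)*(r + 2)*(r + 4)*(r + 1)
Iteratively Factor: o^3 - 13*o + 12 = (o - 1)*(o^2 + o - 12) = (o - 1)*(o + 4)*(o - 3)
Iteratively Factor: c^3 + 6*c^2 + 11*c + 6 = (c + 2)*(c^2 + 4*c + 3) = (c + 1)*(c + 2)*(c + 3)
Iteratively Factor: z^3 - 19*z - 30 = (z + 3)*(z^2 - 3*z - 10) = (z + 2)*(z + 3)*(z - 5)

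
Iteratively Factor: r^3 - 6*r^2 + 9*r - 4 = (r - 1)*(r^2 - 5*r + 4) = (r - 4)*(r - 1)*(r - 1)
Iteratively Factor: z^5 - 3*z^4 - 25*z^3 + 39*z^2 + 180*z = (z + 3)*(z^4 - 6*z^3 - 7*z^2 + 60*z) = (z - 4)*(z + 3)*(z^3 - 2*z^2 - 15*z) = z*(z - 4)*(z + 3)*(z^2 - 2*z - 15) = z*(z - 4)*(z + 3)^2*(z - 5)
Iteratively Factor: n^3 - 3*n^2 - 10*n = (n - 5)*(n^2 + 2*n) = (n - 5)*(n + 2)*(n)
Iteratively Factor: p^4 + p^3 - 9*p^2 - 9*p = (p - 3)*(p^3 + 4*p^2 + 3*p) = (p - 3)*(p + 1)*(p^2 + 3*p) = (p - 3)*(p + 1)*(p + 3)*(p)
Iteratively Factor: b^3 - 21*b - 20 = (b + 1)*(b^2 - b - 20) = (b - 5)*(b + 1)*(b + 4)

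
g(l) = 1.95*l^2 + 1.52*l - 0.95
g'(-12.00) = -45.28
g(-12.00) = 261.61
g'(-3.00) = -10.18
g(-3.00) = 12.04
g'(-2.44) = -8.00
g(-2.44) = 6.95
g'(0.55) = 3.66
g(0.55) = 0.48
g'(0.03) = 1.64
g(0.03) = -0.90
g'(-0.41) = -0.08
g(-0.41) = -1.25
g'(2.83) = 12.56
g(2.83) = 18.97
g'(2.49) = 11.23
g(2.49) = 14.92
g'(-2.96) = -10.02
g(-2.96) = 11.64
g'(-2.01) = -6.32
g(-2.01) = 3.87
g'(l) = 3.9*l + 1.52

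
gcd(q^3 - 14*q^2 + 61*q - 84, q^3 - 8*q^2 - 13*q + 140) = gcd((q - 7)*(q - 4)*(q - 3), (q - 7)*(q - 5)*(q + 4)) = q - 7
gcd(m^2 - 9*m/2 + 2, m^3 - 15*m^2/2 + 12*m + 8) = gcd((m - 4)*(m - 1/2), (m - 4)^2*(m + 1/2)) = m - 4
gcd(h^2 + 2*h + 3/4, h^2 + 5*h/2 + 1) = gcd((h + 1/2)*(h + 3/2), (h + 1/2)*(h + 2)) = h + 1/2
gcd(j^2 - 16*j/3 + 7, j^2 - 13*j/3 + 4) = j - 3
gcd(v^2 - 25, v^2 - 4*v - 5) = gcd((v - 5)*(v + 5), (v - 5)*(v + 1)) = v - 5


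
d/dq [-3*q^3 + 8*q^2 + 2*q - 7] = -9*q^2 + 16*q + 2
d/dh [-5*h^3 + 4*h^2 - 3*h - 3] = -15*h^2 + 8*h - 3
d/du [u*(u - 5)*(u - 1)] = 3*u^2 - 12*u + 5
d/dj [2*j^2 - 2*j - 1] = 4*j - 2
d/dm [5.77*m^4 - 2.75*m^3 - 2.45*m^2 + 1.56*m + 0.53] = 23.08*m^3 - 8.25*m^2 - 4.9*m + 1.56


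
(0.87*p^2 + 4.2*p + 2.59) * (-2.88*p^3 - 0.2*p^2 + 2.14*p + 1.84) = -2.5056*p^5 - 12.27*p^4 - 6.4374*p^3 + 10.0708*p^2 + 13.2706*p + 4.7656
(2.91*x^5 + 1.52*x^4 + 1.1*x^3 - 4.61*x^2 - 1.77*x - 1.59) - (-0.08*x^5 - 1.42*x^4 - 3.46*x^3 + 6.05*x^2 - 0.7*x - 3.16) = 2.99*x^5 + 2.94*x^4 + 4.56*x^3 - 10.66*x^2 - 1.07*x + 1.57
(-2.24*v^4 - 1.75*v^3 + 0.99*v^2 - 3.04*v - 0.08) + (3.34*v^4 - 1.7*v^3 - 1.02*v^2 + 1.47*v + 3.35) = 1.1*v^4 - 3.45*v^3 - 0.03*v^2 - 1.57*v + 3.27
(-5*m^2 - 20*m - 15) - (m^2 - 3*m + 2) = -6*m^2 - 17*m - 17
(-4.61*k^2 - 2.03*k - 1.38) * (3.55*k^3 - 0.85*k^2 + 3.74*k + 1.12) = -16.3655*k^5 - 3.288*k^4 - 20.4149*k^3 - 11.5824*k^2 - 7.4348*k - 1.5456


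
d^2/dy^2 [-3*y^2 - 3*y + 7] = -6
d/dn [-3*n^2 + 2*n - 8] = 2 - 6*n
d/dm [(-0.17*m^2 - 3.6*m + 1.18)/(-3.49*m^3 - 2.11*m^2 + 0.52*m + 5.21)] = (-0.5933*m^4 - 25.128*m^3 + 4.6702*m^2 + 3.2082*m - 19.3696)/(12.1801*m^6 + 14.7278*m^5 + 0.822499999999999*m^4 - 38.5602*m^3 - 21.7158*m^2 + 5.4184*m + 27.1441)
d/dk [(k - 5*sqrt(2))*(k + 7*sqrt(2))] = 2*k + 2*sqrt(2)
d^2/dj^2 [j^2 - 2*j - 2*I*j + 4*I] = 2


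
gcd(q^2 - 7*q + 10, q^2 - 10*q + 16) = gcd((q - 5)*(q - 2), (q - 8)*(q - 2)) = q - 2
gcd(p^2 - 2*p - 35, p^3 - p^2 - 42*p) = p - 7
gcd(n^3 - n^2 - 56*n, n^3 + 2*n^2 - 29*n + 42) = n + 7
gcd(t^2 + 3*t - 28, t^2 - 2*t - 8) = t - 4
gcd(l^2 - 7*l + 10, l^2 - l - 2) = l - 2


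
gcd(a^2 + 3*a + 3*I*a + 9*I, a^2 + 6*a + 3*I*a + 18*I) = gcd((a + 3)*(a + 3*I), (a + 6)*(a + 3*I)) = a + 3*I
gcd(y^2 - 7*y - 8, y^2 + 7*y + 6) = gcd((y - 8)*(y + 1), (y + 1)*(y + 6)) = y + 1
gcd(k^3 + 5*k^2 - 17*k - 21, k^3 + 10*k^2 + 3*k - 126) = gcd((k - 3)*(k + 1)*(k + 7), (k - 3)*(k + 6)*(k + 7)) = k^2 + 4*k - 21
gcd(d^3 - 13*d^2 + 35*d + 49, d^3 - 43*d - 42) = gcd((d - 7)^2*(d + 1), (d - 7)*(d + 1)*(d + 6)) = d^2 - 6*d - 7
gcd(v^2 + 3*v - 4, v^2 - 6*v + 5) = v - 1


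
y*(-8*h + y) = -8*h*y + y^2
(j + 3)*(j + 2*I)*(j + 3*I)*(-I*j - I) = -I*j^4 + 5*j^3 - 4*I*j^3 + 20*j^2 + 3*I*j^2 + 15*j + 24*I*j + 18*I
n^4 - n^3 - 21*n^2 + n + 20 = (n - 5)*(n - 1)*(n + 1)*(n + 4)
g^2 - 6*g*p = g*(g - 6*p)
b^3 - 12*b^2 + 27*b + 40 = (b - 8)*(b - 5)*(b + 1)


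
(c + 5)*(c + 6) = c^2 + 11*c + 30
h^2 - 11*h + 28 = (h - 7)*(h - 4)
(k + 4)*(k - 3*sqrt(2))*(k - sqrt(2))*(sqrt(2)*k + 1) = sqrt(2)*k^4 - 7*k^3 + 4*sqrt(2)*k^3 - 28*k^2 + 2*sqrt(2)*k^2 + 6*k + 8*sqrt(2)*k + 24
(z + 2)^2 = z^2 + 4*z + 4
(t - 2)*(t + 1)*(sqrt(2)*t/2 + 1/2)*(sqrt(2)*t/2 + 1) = t^4/2 - t^3/2 + 3*sqrt(2)*t^3/4 - 3*sqrt(2)*t^2/4 - t^2/2 - 3*sqrt(2)*t/2 - t/2 - 1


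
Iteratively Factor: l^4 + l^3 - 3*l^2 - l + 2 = (l + 2)*(l^3 - l^2 - l + 1) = (l + 1)*(l + 2)*(l^2 - 2*l + 1) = (l - 1)*(l + 1)*(l + 2)*(l - 1)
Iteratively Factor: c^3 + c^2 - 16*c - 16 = (c - 4)*(c^2 + 5*c + 4) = (c - 4)*(c + 1)*(c + 4)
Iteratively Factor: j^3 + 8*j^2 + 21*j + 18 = (j + 3)*(j^2 + 5*j + 6) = (j + 3)^2*(j + 2)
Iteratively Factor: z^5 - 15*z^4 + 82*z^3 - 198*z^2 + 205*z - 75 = (z - 3)*(z^4 - 12*z^3 + 46*z^2 - 60*z + 25) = (z - 5)*(z - 3)*(z^3 - 7*z^2 + 11*z - 5) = (z - 5)*(z - 3)*(z - 1)*(z^2 - 6*z + 5) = (z - 5)*(z - 3)*(z - 1)^2*(z - 5)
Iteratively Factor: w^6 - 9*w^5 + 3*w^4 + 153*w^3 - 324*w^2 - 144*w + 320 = (w - 4)*(w^5 - 5*w^4 - 17*w^3 + 85*w^2 + 16*w - 80) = (w - 4)*(w + 4)*(w^4 - 9*w^3 + 19*w^2 + 9*w - 20) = (w - 4)^2*(w + 4)*(w^3 - 5*w^2 - w + 5) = (w - 4)^2*(w + 1)*(w + 4)*(w^2 - 6*w + 5) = (w - 4)^2*(w - 1)*(w + 1)*(w + 4)*(w - 5)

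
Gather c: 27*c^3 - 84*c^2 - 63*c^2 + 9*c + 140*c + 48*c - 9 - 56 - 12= 27*c^3 - 147*c^2 + 197*c - 77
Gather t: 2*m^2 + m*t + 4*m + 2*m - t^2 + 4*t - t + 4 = 2*m^2 + 6*m - t^2 + t*(m + 3) + 4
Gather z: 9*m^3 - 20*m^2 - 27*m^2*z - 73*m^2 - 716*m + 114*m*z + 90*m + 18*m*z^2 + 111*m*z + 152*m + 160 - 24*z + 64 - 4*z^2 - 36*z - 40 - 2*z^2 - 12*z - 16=9*m^3 - 93*m^2 - 474*m + z^2*(18*m - 6) + z*(-27*m^2 + 225*m - 72) + 168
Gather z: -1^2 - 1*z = -z - 1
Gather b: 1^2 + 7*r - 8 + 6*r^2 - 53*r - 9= 6*r^2 - 46*r - 16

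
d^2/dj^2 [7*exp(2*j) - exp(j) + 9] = (28*exp(j) - 1)*exp(j)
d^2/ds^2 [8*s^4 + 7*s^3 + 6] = 6*s*(16*s + 7)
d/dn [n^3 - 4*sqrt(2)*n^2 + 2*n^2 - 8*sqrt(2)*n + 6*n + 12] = 3*n^2 - 8*sqrt(2)*n + 4*n - 8*sqrt(2) + 6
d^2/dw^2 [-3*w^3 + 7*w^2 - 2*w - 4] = 14 - 18*w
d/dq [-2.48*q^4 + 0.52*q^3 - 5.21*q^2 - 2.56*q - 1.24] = -9.92*q^3 + 1.56*q^2 - 10.42*q - 2.56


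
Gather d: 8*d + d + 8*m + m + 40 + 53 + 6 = 9*d + 9*m + 99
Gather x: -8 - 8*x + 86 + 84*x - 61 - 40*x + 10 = 36*x + 27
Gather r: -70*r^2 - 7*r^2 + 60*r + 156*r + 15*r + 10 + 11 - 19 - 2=-77*r^2 + 231*r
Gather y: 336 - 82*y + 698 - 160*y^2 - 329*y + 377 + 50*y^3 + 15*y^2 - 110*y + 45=50*y^3 - 145*y^2 - 521*y + 1456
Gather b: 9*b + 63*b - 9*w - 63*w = 72*b - 72*w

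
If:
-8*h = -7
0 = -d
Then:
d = 0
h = 7/8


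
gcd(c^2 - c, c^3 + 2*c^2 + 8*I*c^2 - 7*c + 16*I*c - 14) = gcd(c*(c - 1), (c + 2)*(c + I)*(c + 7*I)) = 1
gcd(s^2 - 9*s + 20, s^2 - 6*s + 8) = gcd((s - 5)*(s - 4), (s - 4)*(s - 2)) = s - 4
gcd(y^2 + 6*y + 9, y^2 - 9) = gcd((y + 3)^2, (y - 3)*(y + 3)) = y + 3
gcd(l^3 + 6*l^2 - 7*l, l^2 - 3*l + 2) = l - 1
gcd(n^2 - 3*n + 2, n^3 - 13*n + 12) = n - 1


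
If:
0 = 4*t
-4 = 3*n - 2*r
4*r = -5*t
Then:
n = -4/3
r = 0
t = 0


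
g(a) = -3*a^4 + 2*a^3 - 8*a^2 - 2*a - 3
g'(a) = -12*a^3 + 6*a^2 - 16*a - 2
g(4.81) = -1580.98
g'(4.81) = -1275.56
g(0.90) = -11.79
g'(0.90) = -20.29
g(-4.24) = -1260.37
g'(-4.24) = 1088.41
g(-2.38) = -166.77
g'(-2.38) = 231.84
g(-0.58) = -5.26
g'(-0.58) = 11.64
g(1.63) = -40.03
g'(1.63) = -64.11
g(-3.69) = -761.23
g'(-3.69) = 741.66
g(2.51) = -145.87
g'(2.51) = -194.12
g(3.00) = -270.00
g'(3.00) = -320.00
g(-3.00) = -366.00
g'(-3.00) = 424.00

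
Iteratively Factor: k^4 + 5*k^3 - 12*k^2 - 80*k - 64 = (k + 1)*(k^3 + 4*k^2 - 16*k - 64) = (k + 1)*(k + 4)*(k^2 - 16) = (k + 1)*(k + 4)^2*(k - 4)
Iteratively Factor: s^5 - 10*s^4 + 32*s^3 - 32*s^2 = (s)*(s^4 - 10*s^3 + 32*s^2 - 32*s) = s*(s - 2)*(s^3 - 8*s^2 + 16*s) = s*(s - 4)*(s - 2)*(s^2 - 4*s) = s*(s - 4)^2*(s - 2)*(s)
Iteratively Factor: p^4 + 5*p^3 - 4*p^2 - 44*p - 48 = (p + 2)*(p^3 + 3*p^2 - 10*p - 24) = (p + 2)*(p + 4)*(p^2 - p - 6) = (p + 2)^2*(p + 4)*(p - 3)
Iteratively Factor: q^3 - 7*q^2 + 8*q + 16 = (q - 4)*(q^2 - 3*q - 4) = (q - 4)*(q + 1)*(q - 4)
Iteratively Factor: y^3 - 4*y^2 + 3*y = (y)*(y^2 - 4*y + 3) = y*(y - 3)*(y - 1)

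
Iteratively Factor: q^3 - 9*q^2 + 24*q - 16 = (q - 1)*(q^2 - 8*q + 16) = (q - 4)*(q - 1)*(q - 4)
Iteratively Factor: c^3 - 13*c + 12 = (c - 1)*(c^2 + c - 12) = (c - 3)*(c - 1)*(c + 4)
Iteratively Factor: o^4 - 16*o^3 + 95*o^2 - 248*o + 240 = (o - 4)*(o^3 - 12*o^2 + 47*o - 60) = (o - 5)*(o - 4)*(o^2 - 7*o + 12) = (o - 5)*(o - 4)*(o - 3)*(o - 4)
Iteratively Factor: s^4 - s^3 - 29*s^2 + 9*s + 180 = (s - 3)*(s^3 + 2*s^2 - 23*s - 60) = (s - 5)*(s - 3)*(s^2 + 7*s + 12) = (s - 5)*(s - 3)*(s + 4)*(s + 3)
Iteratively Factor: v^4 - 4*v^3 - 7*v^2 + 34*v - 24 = (v - 2)*(v^3 - 2*v^2 - 11*v + 12) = (v - 2)*(v - 1)*(v^2 - v - 12) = (v - 4)*(v - 2)*(v - 1)*(v + 3)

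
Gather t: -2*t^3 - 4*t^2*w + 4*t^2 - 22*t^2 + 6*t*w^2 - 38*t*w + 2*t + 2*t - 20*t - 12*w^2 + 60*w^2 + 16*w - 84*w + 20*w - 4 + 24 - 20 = -2*t^3 + t^2*(-4*w - 18) + t*(6*w^2 - 38*w - 16) + 48*w^2 - 48*w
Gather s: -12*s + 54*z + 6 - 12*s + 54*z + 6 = -24*s + 108*z + 12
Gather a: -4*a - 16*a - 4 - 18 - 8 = -20*a - 30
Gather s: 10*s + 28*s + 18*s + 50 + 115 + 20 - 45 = 56*s + 140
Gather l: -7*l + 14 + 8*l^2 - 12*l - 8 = 8*l^2 - 19*l + 6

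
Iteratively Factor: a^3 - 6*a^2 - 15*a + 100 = (a - 5)*(a^2 - a - 20) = (a - 5)^2*(a + 4)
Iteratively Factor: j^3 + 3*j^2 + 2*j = (j + 2)*(j^2 + j) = j*(j + 2)*(j + 1)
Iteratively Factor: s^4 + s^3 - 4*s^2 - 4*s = (s + 1)*(s^3 - 4*s) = (s + 1)*(s + 2)*(s^2 - 2*s) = s*(s + 1)*(s + 2)*(s - 2)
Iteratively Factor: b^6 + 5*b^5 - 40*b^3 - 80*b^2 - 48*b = (b)*(b^5 + 5*b^4 - 40*b^2 - 80*b - 48) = b*(b + 2)*(b^4 + 3*b^3 - 6*b^2 - 28*b - 24) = b*(b + 2)^2*(b^3 + b^2 - 8*b - 12) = b*(b + 2)^3*(b^2 - b - 6) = b*(b - 3)*(b + 2)^3*(b + 2)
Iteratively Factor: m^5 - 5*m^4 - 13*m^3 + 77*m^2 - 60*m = (m - 1)*(m^4 - 4*m^3 - 17*m^2 + 60*m) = (m - 1)*(m + 4)*(m^3 - 8*m^2 + 15*m) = (m - 5)*(m - 1)*(m + 4)*(m^2 - 3*m) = (m - 5)*(m - 3)*(m - 1)*(m + 4)*(m)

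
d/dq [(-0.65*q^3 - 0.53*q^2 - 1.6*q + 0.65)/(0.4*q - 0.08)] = (-0.52*q^3 - 0.056*q^2 + 0.0848*q - 0.132)/(0.16*q^2 - 0.064*q + 0.0064)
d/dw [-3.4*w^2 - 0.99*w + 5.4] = -6.8*w - 0.99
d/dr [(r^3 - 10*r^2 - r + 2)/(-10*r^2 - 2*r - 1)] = (-10*r^4 - 4*r^3 + 7*r^2 + 60*r + 5)/(100*r^4 + 40*r^3 + 24*r^2 + 4*r + 1)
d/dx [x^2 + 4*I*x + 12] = 2*x + 4*I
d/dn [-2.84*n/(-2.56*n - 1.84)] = (13.377536*n + 9.615104)/(2.56*n + 1.84)^3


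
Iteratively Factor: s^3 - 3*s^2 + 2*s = (s - 1)*(s^2 - 2*s) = s*(s - 1)*(s - 2)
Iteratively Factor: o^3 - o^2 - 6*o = (o)*(o^2 - o - 6) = o*(o + 2)*(o - 3)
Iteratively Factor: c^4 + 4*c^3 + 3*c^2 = (c)*(c^3 + 4*c^2 + 3*c) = c*(c + 1)*(c^2 + 3*c) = c*(c + 1)*(c + 3)*(c)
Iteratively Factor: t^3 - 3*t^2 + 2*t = (t - 1)*(t^2 - 2*t) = (t - 2)*(t - 1)*(t)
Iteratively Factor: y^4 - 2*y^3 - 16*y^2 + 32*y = (y + 4)*(y^3 - 6*y^2 + 8*y) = (y - 2)*(y + 4)*(y^2 - 4*y) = y*(y - 2)*(y + 4)*(y - 4)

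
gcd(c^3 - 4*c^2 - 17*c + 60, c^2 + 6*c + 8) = c + 4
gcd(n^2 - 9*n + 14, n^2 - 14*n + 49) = n - 7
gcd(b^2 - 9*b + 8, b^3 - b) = b - 1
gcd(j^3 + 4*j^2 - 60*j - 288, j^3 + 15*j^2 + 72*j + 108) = j^2 + 12*j + 36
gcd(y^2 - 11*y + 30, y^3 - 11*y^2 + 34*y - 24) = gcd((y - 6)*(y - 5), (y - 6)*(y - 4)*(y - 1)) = y - 6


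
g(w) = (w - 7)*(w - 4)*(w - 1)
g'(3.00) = -6.00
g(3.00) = 8.00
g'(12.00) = 183.00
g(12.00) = 440.00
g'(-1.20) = 72.12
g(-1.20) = -93.81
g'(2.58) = -2.95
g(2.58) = 9.92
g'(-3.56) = 162.46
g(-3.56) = -364.04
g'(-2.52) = 118.53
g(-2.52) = -218.49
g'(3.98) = -9.00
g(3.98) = 0.18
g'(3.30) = -7.53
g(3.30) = 5.96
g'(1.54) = 9.15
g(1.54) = 7.25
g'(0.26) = 32.96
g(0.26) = -18.65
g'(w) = (w - 7)*(w - 4) + (w - 7)*(w - 1) + (w - 4)*(w - 1) = 3*w^2 - 24*w + 39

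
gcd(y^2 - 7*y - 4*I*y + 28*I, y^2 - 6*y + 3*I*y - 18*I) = 1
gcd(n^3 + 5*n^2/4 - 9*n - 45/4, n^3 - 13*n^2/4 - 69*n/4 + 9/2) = n + 3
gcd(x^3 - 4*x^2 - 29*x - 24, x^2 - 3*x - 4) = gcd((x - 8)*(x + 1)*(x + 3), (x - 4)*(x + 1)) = x + 1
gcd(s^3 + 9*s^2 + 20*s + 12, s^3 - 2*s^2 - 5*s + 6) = s + 2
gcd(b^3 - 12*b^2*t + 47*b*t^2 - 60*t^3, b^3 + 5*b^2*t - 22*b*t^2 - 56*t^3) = -b + 4*t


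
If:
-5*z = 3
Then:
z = -3/5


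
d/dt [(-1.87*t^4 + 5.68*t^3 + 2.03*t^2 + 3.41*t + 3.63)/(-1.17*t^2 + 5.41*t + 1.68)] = (4.3758*t^5 - 36.9957*t^4 + 48.8912*t^3 + 43.5992*t^2 + 15.315*t - 13.9095)/(1.3689*t^4 - 12.6594*t^3 + 25.3369*t^2 + 18.1776*t + 2.8224)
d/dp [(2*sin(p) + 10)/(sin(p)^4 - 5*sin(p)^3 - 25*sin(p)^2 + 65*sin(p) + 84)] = 2*(-3*sin(p)^4 - 10*sin(p)^3 + 100*sin(p)^2 + 250*sin(p) - 241)*cos(p)/(sin(p)^4 - 5*sin(p)^3 - 25*sin(p)^2 + 65*sin(p) + 84)^2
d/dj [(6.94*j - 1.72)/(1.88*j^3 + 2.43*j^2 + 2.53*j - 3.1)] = (-26.0944*j^3 - 7.1634*j^2 + 8.3592*j - 17.1624)/(3.5344*j^6 + 9.1368*j^5 + 15.4177*j^4 + 0.639800000000001*j^3 - 8.6651*j^2 - 15.686*j + 9.61)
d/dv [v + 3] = 1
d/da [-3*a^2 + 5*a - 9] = 5 - 6*a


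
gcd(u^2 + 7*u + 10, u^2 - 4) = u + 2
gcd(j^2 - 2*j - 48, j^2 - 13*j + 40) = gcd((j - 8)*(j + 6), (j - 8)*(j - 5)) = j - 8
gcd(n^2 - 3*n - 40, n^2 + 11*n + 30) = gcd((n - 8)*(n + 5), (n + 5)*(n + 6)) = n + 5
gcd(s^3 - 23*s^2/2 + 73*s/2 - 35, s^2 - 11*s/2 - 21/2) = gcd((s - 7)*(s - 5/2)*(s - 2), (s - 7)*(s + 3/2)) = s - 7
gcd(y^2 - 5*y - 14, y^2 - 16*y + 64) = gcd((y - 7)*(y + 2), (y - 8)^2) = 1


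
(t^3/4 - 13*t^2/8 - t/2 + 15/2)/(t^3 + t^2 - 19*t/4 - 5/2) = (2*t^3 - 13*t^2 - 4*t + 60)/(2*(4*t^3 + 4*t^2 - 19*t - 10))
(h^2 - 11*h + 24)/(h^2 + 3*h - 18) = (h - 8)/(h + 6)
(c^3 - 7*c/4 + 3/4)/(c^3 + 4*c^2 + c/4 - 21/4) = (2*c - 1)/(2*c + 7)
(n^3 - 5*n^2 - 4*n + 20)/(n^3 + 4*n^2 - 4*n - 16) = (n - 5)/(n + 4)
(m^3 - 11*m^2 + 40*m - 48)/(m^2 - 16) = (m^2 - 7*m + 12)/(m + 4)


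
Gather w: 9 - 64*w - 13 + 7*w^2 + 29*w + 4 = 7*w^2 - 35*w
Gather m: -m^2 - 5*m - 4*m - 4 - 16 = -m^2 - 9*m - 20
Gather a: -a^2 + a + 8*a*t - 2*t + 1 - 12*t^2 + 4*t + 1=-a^2 + a*(8*t + 1) - 12*t^2 + 2*t + 2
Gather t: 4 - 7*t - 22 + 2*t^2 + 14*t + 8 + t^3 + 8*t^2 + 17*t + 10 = t^3 + 10*t^2 + 24*t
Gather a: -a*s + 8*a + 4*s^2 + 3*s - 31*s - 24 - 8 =a*(8 - s) + 4*s^2 - 28*s - 32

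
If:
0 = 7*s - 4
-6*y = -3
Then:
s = 4/7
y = 1/2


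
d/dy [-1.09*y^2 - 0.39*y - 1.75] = -2.18*y - 0.39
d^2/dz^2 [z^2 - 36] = 2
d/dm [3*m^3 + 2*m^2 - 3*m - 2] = 9*m^2 + 4*m - 3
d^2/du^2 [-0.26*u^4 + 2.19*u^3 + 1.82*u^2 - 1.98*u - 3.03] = -3.12*u^2 + 13.14*u + 3.64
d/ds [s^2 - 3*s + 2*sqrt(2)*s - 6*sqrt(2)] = 2*s - 3 + 2*sqrt(2)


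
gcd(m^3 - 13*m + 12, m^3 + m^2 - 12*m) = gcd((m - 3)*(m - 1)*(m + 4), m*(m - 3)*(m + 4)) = m^2 + m - 12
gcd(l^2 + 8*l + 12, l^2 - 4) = l + 2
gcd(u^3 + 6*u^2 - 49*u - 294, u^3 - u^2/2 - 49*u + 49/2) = u^2 - 49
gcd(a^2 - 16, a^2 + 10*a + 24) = a + 4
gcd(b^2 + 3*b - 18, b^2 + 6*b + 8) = 1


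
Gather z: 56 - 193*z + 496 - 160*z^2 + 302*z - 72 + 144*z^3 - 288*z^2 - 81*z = 144*z^3 - 448*z^2 + 28*z + 480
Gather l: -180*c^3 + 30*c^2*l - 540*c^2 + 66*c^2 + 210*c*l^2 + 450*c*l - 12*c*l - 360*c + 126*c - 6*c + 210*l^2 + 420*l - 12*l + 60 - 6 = -180*c^3 - 474*c^2 - 240*c + l^2*(210*c + 210) + l*(30*c^2 + 438*c + 408) + 54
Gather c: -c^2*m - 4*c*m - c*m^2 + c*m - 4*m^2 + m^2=-c^2*m + c*(-m^2 - 3*m) - 3*m^2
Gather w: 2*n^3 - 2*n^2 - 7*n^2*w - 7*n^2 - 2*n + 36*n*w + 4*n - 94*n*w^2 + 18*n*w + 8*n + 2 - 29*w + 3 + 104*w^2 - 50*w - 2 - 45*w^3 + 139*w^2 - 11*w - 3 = 2*n^3 - 9*n^2 + 10*n - 45*w^3 + w^2*(243 - 94*n) + w*(-7*n^2 + 54*n - 90)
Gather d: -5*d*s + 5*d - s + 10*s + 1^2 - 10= d*(5 - 5*s) + 9*s - 9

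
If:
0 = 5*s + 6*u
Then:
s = -6*u/5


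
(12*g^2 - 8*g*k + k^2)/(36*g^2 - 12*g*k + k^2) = (2*g - k)/(6*g - k)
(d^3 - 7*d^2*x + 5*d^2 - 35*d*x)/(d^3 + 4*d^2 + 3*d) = (d^2 - 7*d*x + 5*d - 35*x)/(d^2 + 4*d + 3)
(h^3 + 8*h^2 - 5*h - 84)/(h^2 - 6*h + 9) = (h^2 + 11*h + 28)/(h - 3)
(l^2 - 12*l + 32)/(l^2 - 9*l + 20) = (l - 8)/(l - 5)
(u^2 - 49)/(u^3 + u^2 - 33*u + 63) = (u - 7)/(u^2 - 6*u + 9)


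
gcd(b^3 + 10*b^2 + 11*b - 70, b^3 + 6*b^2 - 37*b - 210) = b^2 + 12*b + 35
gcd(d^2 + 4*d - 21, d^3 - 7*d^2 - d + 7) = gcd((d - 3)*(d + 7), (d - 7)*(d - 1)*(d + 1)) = 1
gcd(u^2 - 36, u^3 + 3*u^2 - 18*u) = u + 6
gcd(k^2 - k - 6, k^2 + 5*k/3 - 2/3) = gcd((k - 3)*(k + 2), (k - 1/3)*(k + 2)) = k + 2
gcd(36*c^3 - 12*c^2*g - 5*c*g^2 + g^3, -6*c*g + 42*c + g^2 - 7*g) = 6*c - g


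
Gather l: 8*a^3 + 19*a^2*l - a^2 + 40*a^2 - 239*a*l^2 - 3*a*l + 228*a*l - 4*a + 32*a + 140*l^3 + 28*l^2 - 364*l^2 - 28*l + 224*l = 8*a^3 + 39*a^2 + 28*a + 140*l^3 + l^2*(-239*a - 336) + l*(19*a^2 + 225*a + 196)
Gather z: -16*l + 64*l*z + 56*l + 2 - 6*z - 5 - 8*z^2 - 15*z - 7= 40*l - 8*z^2 + z*(64*l - 21) - 10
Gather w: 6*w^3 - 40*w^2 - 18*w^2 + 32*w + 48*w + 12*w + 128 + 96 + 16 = 6*w^3 - 58*w^2 + 92*w + 240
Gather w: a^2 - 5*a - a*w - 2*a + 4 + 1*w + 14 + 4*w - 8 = a^2 - 7*a + w*(5 - a) + 10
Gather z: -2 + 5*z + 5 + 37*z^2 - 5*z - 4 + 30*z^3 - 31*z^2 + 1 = 30*z^3 + 6*z^2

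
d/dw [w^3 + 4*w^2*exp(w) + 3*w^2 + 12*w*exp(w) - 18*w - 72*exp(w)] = 4*w^2*exp(w) + 3*w^2 + 20*w*exp(w) + 6*w - 60*exp(w) - 18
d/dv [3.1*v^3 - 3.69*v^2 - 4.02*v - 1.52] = 9.3*v^2 - 7.38*v - 4.02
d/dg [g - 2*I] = 1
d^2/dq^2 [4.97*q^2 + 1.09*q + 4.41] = 9.94000000000000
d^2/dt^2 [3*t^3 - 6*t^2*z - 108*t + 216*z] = 18*t - 12*z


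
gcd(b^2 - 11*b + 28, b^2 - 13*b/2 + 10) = b - 4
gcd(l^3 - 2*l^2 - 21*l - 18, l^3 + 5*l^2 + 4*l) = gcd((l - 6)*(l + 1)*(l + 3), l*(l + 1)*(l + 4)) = l + 1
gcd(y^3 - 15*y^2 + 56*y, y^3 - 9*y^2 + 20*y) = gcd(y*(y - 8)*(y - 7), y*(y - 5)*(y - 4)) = y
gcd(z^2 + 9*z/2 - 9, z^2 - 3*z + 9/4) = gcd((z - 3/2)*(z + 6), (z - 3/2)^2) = z - 3/2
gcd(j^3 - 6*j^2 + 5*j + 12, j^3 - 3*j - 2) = j + 1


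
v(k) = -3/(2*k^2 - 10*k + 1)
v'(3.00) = 0.05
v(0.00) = -3.00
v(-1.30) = -0.17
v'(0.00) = -30.00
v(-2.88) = -0.06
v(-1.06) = -0.22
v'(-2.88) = -0.03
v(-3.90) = -0.04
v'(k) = -3*(10 - 4*k)/(2*k^2 - 10*k + 1)^2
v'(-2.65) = -0.04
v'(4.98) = 46.41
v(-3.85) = -0.04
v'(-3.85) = -0.02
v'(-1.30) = -0.15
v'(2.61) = 0.01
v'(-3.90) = -0.02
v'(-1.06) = -0.22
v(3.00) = 0.27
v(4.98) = -3.75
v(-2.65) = -0.07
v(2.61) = 0.26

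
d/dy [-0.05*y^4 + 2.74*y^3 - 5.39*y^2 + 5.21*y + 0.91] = -0.2*y^3 + 8.22*y^2 - 10.78*y + 5.21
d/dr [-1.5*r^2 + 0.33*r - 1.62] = 0.33 - 3.0*r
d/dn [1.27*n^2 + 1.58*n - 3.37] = 2.54*n + 1.58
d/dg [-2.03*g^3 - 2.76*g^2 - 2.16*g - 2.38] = -6.09*g^2 - 5.52*g - 2.16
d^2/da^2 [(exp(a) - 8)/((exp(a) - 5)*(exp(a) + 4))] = (exp(4*a) - 31*exp(3*a) + 144*exp(2*a) - 668*exp(a) + 560)*exp(a)/(exp(6*a) - 3*exp(5*a) - 57*exp(4*a) + 119*exp(3*a) + 1140*exp(2*a) - 1200*exp(a) - 8000)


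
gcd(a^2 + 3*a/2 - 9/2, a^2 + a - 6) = a + 3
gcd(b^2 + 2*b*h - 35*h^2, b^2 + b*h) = 1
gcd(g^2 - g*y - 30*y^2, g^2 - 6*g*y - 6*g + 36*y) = -g + 6*y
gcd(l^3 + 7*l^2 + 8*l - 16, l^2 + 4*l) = l + 4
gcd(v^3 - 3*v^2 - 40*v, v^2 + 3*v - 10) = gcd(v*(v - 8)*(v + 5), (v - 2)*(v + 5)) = v + 5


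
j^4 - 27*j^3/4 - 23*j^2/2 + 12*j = j*(j - 8)*(j - 3/4)*(j + 2)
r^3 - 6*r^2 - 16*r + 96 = (r - 6)*(r - 4)*(r + 4)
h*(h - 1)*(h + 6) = h^3 + 5*h^2 - 6*h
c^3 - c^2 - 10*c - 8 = (c - 4)*(c + 1)*(c + 2)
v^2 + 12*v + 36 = (v + 6)^2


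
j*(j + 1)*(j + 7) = j^3 + 8*j^2 + 7*j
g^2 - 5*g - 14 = (g - 7)*(g + 2)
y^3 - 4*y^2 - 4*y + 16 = (y - 4)*(y - 2)*(y + 2)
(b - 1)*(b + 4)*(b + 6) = b^3 + 9*b^2 + 14*b - 24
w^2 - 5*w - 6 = (w - 6)*(w + 1)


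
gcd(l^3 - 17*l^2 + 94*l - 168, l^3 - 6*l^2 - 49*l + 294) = l^2 - 13*l + 42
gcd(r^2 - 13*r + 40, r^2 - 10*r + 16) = r - 8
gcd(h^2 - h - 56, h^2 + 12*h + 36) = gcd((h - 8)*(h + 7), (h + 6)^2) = 1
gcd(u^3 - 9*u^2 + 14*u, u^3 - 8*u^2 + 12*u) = u^2 - 2*u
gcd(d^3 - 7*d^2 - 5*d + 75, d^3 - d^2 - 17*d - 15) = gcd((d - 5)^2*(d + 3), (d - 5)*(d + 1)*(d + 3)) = d^2 - 2*d - 15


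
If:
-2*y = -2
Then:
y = 1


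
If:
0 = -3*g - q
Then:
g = -q/3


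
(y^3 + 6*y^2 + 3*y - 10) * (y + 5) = y^4 + 11*y^3 + 33*y^2 + 5*y - 50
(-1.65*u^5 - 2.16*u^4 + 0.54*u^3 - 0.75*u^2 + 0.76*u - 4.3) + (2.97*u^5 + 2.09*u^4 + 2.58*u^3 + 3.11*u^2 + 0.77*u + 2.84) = 1.32*u^5 - 0.0700000000000003*u^4 + 3.12*u^3 + 2.36*u^2 + 1.53*u - 1.46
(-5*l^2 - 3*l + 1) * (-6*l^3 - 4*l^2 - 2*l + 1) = 30*l^5 + 38*l^4 + 16*l^3 - 3*l^2 - 5*l + 1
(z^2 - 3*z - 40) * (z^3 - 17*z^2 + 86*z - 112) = z^5 - 20*z^4 + 97*z^3 + 310*z^2 - 3104*z + 4480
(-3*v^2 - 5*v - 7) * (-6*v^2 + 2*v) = 18*v^4 + 24*v^3 + 32*v^2 - 14*v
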